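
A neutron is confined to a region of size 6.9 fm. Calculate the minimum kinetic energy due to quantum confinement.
108.807 keV

Using the uncertainty principle:

1. Position uncertainty: Δx ≈ 6.900e-15 m
2. Minimum momentum uncertainty: Δp = ℏ/(2Δx) = 7.642e-21 kg·m/s
3. Minimum kinetic energy:
   KE = (Δp)²/(2m) = (7.642e-21)²/(2 × 1.675e-27 kg)
   KE = 1.743e-14 J = 108.807 keV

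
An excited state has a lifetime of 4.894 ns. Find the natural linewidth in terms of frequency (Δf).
16.260 MHz

Using the energy-time uncertainty principle and E = hf:
ΔEΔt ≥ ℏ/2
hΔf·Δt ≥ ℏ/2

The minimum frequency uncertainty is:
Δf = ℏ/(2hτ) = 1/(4πτ)
Δf = 1/(4π × 4.894e-09 s)
Δf = 1.626e+07 Hz = 16.260 MHz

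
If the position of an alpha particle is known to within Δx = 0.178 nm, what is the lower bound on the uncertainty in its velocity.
44.581 m/s

Using the Heisenberg uncertainty principle and Δp = mΔv:
ΔxΔp ≥ ℏ/2
Δx(mΔv) ≥ ℏ/2

The minimum uncertainty in velocity is:
Δv_min = ℏ/(2mΔx)
Δv_min = (1.055e-34 J·s) / (2 × 6.645e-27 kg × 1.780e-10 m)
Δv_min = 4.458e+01 m/s = 44.581 m/s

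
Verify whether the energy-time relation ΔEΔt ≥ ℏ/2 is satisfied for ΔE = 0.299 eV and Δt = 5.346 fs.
Yes, it satisfies the uncertainty relation.

Calculate the product ΔEΔt:
ΔE = 0.299 eV = 4.791e-20 J
ΔEΔt = (4.791e-20 J) × (5.346e-15 s)
ΔEΔt = 2.561e-34 J·s

Compare to the minimum allowed value ℏ/2:
ℏ/2 = 5.273e-35 J·s

Since ΔEΔt = 2.561e-34 J·s ≥ 5.273e-35 J·s = ℏ/2,
this satisfies the uncertainty relation.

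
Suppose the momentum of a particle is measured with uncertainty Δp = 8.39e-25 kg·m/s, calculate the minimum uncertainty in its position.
62.847 pm

Using the Heisenberg uncertainty principle:
ΔxΔp ≥ ℏ/2

The minimum uncertainty in position is:
Δx_min = ℏ/(2Δp)
Δx_min = (1.055e-34 J·s) / (2 × 8.390e-25 kg·m/s)
Δx_min = 6.285e-11 m = 62.847 pm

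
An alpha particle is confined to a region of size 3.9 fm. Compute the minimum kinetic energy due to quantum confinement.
85.852 keV

Using the uncertainty principle:

1. Position uncertainty: Δx ≈ 3.900e-15 m
2. Minimum momentum uncertainty: Δp = ℏ/(2Δx) = 1.352e-20 kg·m/s
3. Minimum kinetic energy:
   KE = (Δp)²/(2m) = (1.352e-20)²/(2 × 6.645e-27 kg)
   KE = 1.375e-14 J = 85.852 keV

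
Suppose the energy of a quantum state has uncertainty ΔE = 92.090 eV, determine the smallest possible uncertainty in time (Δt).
3.574 as

Using the energy-time uncertainty principle:
ΔEΔt ≥ ℏ/2

The minimum uncertainty in time is:
Δt_min = ℏ/(2ΔE)
Δt_min = (1.055e-34 J·s) / (2 × 1.475e-17 J)
Δt_min = 3.574e-18 s = 3.574 as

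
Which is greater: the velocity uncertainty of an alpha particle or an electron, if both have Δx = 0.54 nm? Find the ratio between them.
The electron has the larger minimum velocity uncertainty, by a ratio of 7294.3.

For both particles, Δp_min = ℏ/(2Δx) = 9.765e-26 kg·m/s (same for both).

The velocity uncertainty is Δv = Δp/m:
- alpha particle: Δv = 9.765e-26 / 6.645e-27 = 1.470e+01 m/s = 14.695 m/s
- electron: Δv = 9.765e-26 / 9.109e-31 = 1.072e+05 m/s = 107.192 km/s

Ratio: 1.072e+05 / 1.470e+01 = 7294.3

The lighter particle has larger velocity uncertainty because Δv ∝ 1/m.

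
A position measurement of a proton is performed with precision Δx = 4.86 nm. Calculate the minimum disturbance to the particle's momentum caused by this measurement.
1.085 × 10^-26 kg·m/s

The uncertainty principle implies that measuring position disturbs momentum:
ΔxΔp ≥ ℏ/2

When we measure position with precision Δx, we necessarily introduce a momentum uncertainty:
Δp ≥ ℏ/(2Δx)
Δp_min = (1.055e-34 J·s) / (2 × 4.860e-09 m)
Δp_min = 1.085e-26 kg·m/s

The more precisely we measure position, the greater the momentum disturbance.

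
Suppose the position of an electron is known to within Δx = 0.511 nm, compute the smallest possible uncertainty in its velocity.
113.276 km/s

Using the Heisenberg uncertainty principle and Δp = mΔv:
ΔxΔp ≥ ℏ/2
Δx(mΔv) ≥ ℏ/2

The minimum uncertainty in velocity is:
Δv_min = ℏ/(2mΔx)
Δv_min = (1.055e-34 J·s) / (2 × 9.109e-31 kg × 5.110e-10 m)
Δv_min = 1.133e+05 m/s = 113.276 km/s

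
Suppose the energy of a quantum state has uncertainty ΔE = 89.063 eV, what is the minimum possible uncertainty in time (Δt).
3.695 as

Using the energy-time uncertainty principle:
ΔEΔt ≥ ℏ/2

The minimum uncertainty in time is:
Δt_min = ℏ/(2ΔE)
Δt_min = (1.055e-34 J·s) / (2 × 1.427e-17 J)
Δt_min = 3.695e-18 s = 3.695 as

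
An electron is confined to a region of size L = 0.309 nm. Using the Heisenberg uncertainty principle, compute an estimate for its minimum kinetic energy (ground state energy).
99.758 meV

Using the uncertainty principle to estimate ground state energy:

1. The position uncertainty is approximately the confinement size:
   Δx ≈ L = 3.090e-10 m

2. From ΔxΔp ≥ ℏ/2, the minimum momentum uncertainty is:
   Δp ≈ ℏ/(2L) = 1.706e-25 kg·m/s

3. The kinetic energy is approximately:
   KE ≈ (Δp)²/(2m) = (1.706e-25)²/(2 × 9.109e-31 kg)
   KE ≈ 1.598e-20 J = 99.758 meV

This is an order-of-magnitude estimate of the ground state energy.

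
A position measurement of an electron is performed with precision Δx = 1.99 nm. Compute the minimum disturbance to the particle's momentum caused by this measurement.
2.650 × 10^-26 kg·m/s

The uncertainty principle implies that measuring position disturbs momentum:
ΔxΔp ≥ ℏ/2

When we measure position with precision Δx, we necessarily introduce a momentum uncertainty:
Δp ≥ ℏ/(2Δx)
Δp_min = (1.055e-34 J·s) / (2 × 1.990e-09 m)
Δp_min = 2.650e-26 kg·m/s

The more precisely we measure position, the greater the momentum disturbance.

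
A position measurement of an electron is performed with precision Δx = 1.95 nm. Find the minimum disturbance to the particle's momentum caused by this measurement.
2.704 × 10^-26 kg·m/s

The uncertainty principle implies that measuring position disturbs momentum:
ΔxΔp ≥ ℏ/2

When we measure position with precision Δx, we necessarily introduce a momentum uncertainty:
Δp ≥ ℏ/(2Δx)
Δp_min = (1.055e-34 J·s) / (2 × 1.950e-09 m)
Δp_min = 2.704e-26 kg·m/s

The more precisely we measure position, the greater the momentum disturbance.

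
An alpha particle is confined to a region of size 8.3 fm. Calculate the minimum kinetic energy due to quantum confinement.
18.955 keV

Using the uncertainty principle:

1. Position uncertainty: Δx ≈ 8.300e-15 m
2. Minimum momentum uncertainty: Δp = ℏ/(2Δx) = 6.353e-21 kg·m/s
3. Minimum kinetic energy:
   KE = (Δp)²/(2m) = (6.353e-21)²/(2 × 6.645e-27 kg)
   KE = 3.037e-15 J = 18.955 keV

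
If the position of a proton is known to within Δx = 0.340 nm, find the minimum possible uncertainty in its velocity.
92.719 m/s

Using the Heisenberg uncertainty principle and Δp = mΔv:
ΔxΔp ≥ ℏ/2
Δx(mΔv) ≥ ℏ/2

The minimum uncertainty in velocity is:
Δv_min = ℏ/(2mΔx)
Δv_min = (1.055e-34 J·s) / (2 × 1.673e-27 kg × 3.400e-10 m)
Δv_min = 9.272e+01 m/s = 92.719 m/s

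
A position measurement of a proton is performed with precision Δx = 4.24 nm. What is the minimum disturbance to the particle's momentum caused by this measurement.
1.244 × 10^-26 kg·m/s

The uncertainty principle implies that measuring position disturbs momentum:
ΔxΔp ≥ ℏ/2

When we measure position with precision Δx, we necessarily introduce a momentum uncertainty:
Δp ≥ ℏ/(2Δx)
Δp_min = (1.055e-34 J·s) / (2 × 4.240e-09 m)
Δp_min = 1.244e-26 kg·m/s

The more precisely we measure position, the greater the momentum disturbance.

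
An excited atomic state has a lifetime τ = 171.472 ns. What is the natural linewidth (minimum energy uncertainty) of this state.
1.919 neV

Using the energy-time uncertainty principle:
ΔEΔt ≥ ℏ/2

The lifetime τ represents the time uncertainty Δt.
The natural linewidth (minimum energy uncertainty) is:

ΔE = ℏ/(2τ)
ΔE = (1.055e-34 J·s) / (2 × 1.715e-07 s)
ΔE = 3.075e-28 J = 1.919 neV

This natural linewidth limits the precision of spectroscopic measurements.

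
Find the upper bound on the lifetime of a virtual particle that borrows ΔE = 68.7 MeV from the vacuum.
4.790 ys

Using the energy-time uncertainty principle:
ΔEΔt ≥ ℏ/2

For a virtual particle borrowing energy ΔE, the maximum lifetime is:
Δt_max = ℏ/(2ΔE)

Converting energy:
ΔE = 68.7 MeV = 1.101e-11 J

Δt_max = (1.055e-34 J·s) / (2 × 1.101e-11 J)
Δt_max = 4.790e-24 s = 4.790 ys

Virtual particles with higher borrowed energy exist for shorter times.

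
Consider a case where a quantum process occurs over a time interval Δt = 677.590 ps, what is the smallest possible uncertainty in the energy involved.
485.701 neV

Using the energy-time uncertainty principle:
ΔEΔt ≥ ℏ/2

The minimum uncertainty in energy is:
ΔE_min = ℏ/(2Δt)
ΔE_min = (1.055e-34 J·s) / (2 × 6.776e-10 s)
ΔE_min = 7.782e-26 J = 485.701 neV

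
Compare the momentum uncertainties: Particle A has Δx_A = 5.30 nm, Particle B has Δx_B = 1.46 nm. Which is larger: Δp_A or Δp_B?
Particle B has the larger minimum momentum uncertainty, by a factor of 3.63.

For each particle, the minimum momentum uncertainty is Δp_min = ℏ/(2Δx):

Particle A: Δp_A = ℏ/(2×5.300e-09 m) = 9.949e-27 kg·m/s
Particle B: Δp_B = ℏ/(2×1.460e-09 m) = 3.612e-26 kg·m/s

Ratio: Δp_B/Δp_A = 3.63

Since Δp_min ∝ 1/Δx, the particle with smaller position uncertainty (B) has larger momentum uncertainty.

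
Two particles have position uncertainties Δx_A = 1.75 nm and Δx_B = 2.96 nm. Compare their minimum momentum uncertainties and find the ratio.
Particle A has the larger minimum momentum uncertainty, by a factor of 1.69.

For each particle, the minimum momentum uncertainty is Δp_min = ℏ/(2Δx):

Particle A: Δp_A = ℏ/(2×1.750e-09 m) = 3.013e-26 kg·m/s
Particle B: Δp_B = ℏ/(2×2.960e-09 m) = 1.781e-26 kg·m/s

Ratio: Δp_A/Δp_B = 1.69

Since Δp_min ∝ 1/Δx, the particle with smaller position uncertainty (A) has larger momentum uncertainty.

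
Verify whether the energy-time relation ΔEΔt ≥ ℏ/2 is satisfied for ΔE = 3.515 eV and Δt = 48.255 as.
No, it violates the uncertainty relation.

Calculate the product ΔEΔt:
ΔE = 3.515 eV = 5.632e-19 J
ΔEΔt = (5.632e-19 J) × (4.826e-17 s)
ΔEΔt = 2.718e-35 J·s

Compare to the minimum allowed value ℏ/2:
ℏ/2 = 5.273e-35 J·s

Since ΔEΔt = 2.718e-35 J·s < 5.273e-35 J·s = ℏ/2,
this violates the uncertainty relation.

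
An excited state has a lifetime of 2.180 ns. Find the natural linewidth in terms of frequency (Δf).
36.503 MHz

Using the energy-time uncertainty principle and E = hf:
ΔEΔt ≥ ℏ/2
hΔf·Δt ≥ ℏ/2

The minimum frequency uncertainty is:
Δf = ℏ/(2hτ) = 1/(4πτ)
Δf = 1/(4π × 2.180e-09 s)
Δf = 3.650e+07 Hz = 36.503 MHz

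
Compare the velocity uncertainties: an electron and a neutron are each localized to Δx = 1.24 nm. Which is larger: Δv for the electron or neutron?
The electron has the larger minimum velocity uncertainty, by a ratio of 1838.7.

For both particles, Δp_min = ℏ/(2Δx) = 4.252e-26 kg·m/s (same for both).

The velocity uncertainty is Δv = Δp/m:
- electron: Δv = 4.252e-26 / 9.109e-31 = 4.668e+04 m/s = 46.680 km/s
- neutron: Δv = 4.252e-26 / 1.675e-27 = 2.539e+01 m/s = 25.388 m/s

Ratio: 4.668e+04 / 2.539e+01 = 1838.7

The lighter particle has larger velocity uncertainty because Δv ∝ 1/m.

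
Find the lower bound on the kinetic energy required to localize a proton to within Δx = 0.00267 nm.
727.665 meV

Localizing a particle requires giving it sufficient momentum uncertainty:

1. From uncertainty principle: Δp ≥ ℏ/(2Δx)
   Δp_min = (1.055e-34 J·s) / (2 × 2.670e-12 m)
   Δp_min = 1.975e-23 kg·m/s

2. This momentum uncertainty corresponds to kinetic energy:
   KE ≈ (Δp)²/(2m) = (1.975e-23)²/(2 × 1.673e-27 kg)
   KE = 1.166e-19 J = 727.665 meV

Tighter localization requires more energy.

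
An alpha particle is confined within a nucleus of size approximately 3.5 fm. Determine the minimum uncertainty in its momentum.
1.507 × 10^-20 kg·m/s

Using the Heisenberg uncertainty principle:
ΔxΔp ≥ ℏ/2

With Δx ≈ L = 3.500e-15 m (the confinement size):
Δp_min = ℏ/(2Δx)
Δp_min = (1.055e-34 J·s) / (2 × 3.500e-15 m)
Δp_min = 1.507e-20 kg·m/s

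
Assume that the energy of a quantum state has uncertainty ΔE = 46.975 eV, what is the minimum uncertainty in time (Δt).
7.006 as

Using the energy-time uncertainty principle:
ΔEΔt ≥ ℏ/2

The minimum uncertainty in time is:
Δt_min = ℏ/(2ΔE)
Δt_min = (1.055e-34 J·s) / (2 × 7.526e-18 J)
Δt_min = 7.006e-18 s = 7.006 as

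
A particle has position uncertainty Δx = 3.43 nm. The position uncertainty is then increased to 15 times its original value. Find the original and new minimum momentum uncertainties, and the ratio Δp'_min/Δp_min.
Original Δp_min = 1.537 × 10^-26 kg·m/s; new Δp'_min = 1.025 × 10^-27 kg·m/s; ratio Δp'_min/Δp_min = 1/15.

From the uncertainty principle ΔxΔp ≥ ℏ/2, the minimum momentum uncertainty is Δp_min = ℏ/(2Δx).

Original (Δx = 3.43 nm = 3.430e-09 m):
Δp_min = (1.055e-34 J·s)/(2 × 3.430e-09 m) = 1.537e-26 kg·m/s

When Δx → 15Δx:
Δp'_min = ℏ/(2 × 15Δx) = (1/15) × ℏ/(2Δx) = (1/15) × Δp_min
Δp'_min = 1/15 × 1.537e-26 kg·m/s = 1.025e-27 kg·m/s

Since Δp_min ∝ 1/Δx, when Δx is increased to 15 times its original value, Δp_min decreases to 1/15 of its original value.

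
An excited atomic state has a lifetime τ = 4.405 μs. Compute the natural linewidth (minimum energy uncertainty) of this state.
74.712 peV

Using the energy-time uncertainty principle:
ΔEΔt ≥ ℏ/2

The lifetime τ represents the time uncertainty Δt.
The natural linewidth (minimum energy uncertainty) is:

ΔE = ℏ/(2τ)
ΔE = (1.055e-34 J·s) / (2 × 4.405e-06 s)
ΔE = 1.197e-29 J = 74.712 peV

This natural linewidth limits the precision of spectroscopic measurements.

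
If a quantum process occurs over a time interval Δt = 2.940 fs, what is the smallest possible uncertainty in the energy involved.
111.941 meV

Using the energy-time uncertainty principle:
ΔEΔt ≥ ℏ/2

The minimum uncertainty in energy is:
ΔE_min = ℏ/(2Δt)
ΔE_min = (1.055e-34 J·s) / (2 × 2.940e-15 s)
ΔE_min = 1.793e-20 J = 111.941 meV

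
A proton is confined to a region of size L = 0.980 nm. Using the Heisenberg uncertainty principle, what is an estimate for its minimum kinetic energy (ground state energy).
5.401 μeV

Using the uncertainty principle to estimate ground state energy:

1. The position uncertainty is approximately the confinement size:
   Δx ≈ L = 9.800e-10 m

2. From ΔxΔp ≥ ℏ/2, the minimum momentum uncertainty is:
   Δp ≈ ℏ/(2L) = 5.380e-26 kg·m/s

3. The kinetic energy is approximately:
   KE ≈ (Δp)²/(2m) = (5.380e-26)²/(2 × 1.673e-27 kg)
   KE ≈ 8.654e-25 J = 5.401 μeV

This is an order-of-magnitude estimate of the ground state energy.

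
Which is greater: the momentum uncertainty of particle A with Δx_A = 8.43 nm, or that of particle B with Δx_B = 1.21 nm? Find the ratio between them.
Particle B has the larger minimum momentum uncertainty, by a factor of 6.97.

For each particle, the minimum momentum uncertainty is Δp_min = ℏ/(2Δx):

Particle A: Δp_A = ℏ/(2×8.430e-09 m) = 6.255e-27 kg·m/s
Particle B: Δp_B = ℏ/(2×1.210e-09 m) = 4.358e-26 kg·m/s

Ratio: Δp_B/Δp_A = 6.97

Since Δp_min ∝ 1/Δx, the particle with smaller position uncertainty (B) has larger momentum uncertainty.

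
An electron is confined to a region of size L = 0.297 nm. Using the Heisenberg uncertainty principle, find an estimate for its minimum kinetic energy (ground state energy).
107.982 meV

Using the uncertainty principle to estimate ground state energy:

1. The position uncertainty is approximately the confinement size:
   Δx ≈ L = 2.970e-10 m

2. From ΔxΔp ≥ ℏ/2, the minimum momentum uncertainty is:
   Δp ≈ ℏ/(2L) = 1.775e-25 kg·m/s

3. The kinetic energy is approximately:
   KE ≈ (Δp)²/(2m) = (1.775e-25)²/(2 × 9.109e-31 kg)
   KE ≈ 1.730e-20 J = 107.982 meV

This is an order-of-magnitude estimate of the ground state energy.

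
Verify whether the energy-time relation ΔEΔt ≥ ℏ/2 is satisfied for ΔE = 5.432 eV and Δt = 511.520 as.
Yes, it satisfies the uncertainty relation.

Calculate the product ΔEΔt:
ΔE = 5.432 eV = 8.703e-19 J
ΔEΔt = (8.703e-19 J) × (5.115e-16 s)
ΔEΔt = 4.452e-34 J·s

Compare to the minimum allowed value ℏ/2:
ℏ/2 = 5.273e-35 J·s

Since ΔEΔt = 4.452e-34 J·s ≥ 5.273e-35 J·s = ℏ/2,
this satisfies the uncertainty relation.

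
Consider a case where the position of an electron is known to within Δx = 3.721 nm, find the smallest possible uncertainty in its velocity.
15.556 km/s

Using the Heisenberg uncertainty principle and Δp = mΔv:
ΔxΔp ≥ ℏ/2
Δx(mΔv) ≥ ℏ/2

The minimum uncertainty in velocity is:
Δv_min = ℏ/(2mΔx)
Δv_min = (1.055e-34 J·s) / (2 × 9.109e-31 kg × 3.721e-09 m)
Δv_min = 1.556e+04 m/s = 15.556 km/s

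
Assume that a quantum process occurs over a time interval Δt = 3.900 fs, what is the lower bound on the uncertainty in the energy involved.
84.386 meV

Using the energy-time uncertainty principle:
ΔEΔt ≥ ℏ/2

The minimum uncertainty in energy is:
ΔE_min = ℏ/(2Δt)
ΔE_min = (1.055e-34 J·s) / (2 × 3.900e-15 s)
ΔE_min = 1.352e-20 J = 84.386 meV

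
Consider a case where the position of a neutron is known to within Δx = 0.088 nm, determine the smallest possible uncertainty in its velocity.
357.740 m/s

Using the Heisenberg uncertainty principle and Δp = mΔv:
ΔxΔp ≥ ℏ/2
Δx(mΔv) ≥ ℏ/2

The minimum uncertainty in velocity is:
Δv_min = ℏ/(2mΔx)
Δv_min = (1.055e-34 J·s) / (2 × 1.675e-27 kg × 8.800e-11 m)
Δv_min = 3.577e+02 m/s = 357.740 m/s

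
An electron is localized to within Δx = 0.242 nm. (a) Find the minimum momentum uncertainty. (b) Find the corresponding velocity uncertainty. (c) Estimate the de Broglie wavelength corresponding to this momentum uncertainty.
(a) Δp_min = 2.179 × 10^-25 kg·m/s
(b) Δv_min = 239.189 km/s
(c) λ_dB = 3.041 nm

Step-by-step:

(a) From the uncertainty principle:
Δp_min = ℏ/(2Δx) = (1.055e-34 J·s)/(2 × 2.420e-10 m) = 2.179e-25 kg·m/s

(b) The velocity uncertainty:
Δv = Δp/m = (2.179e-25 kg·m/s)/(9.109e-31 kg) = 2.392e+05 m/s = 239.189 km/s

(c) The de Broglie wavelength for this momentum:
λ = h/p = (6.626e-34 J·s)/(2.179e-25 kg·m/s) = 3.041e-09 m = 3.041 nm

Note: The de Broglie wavelength is comparable to the localization size, as expected from wave-particle duality.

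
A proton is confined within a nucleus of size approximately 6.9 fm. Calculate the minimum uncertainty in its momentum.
7.642 × 10^-21 kg·m/s

Using the Heisenberg uncertainty principle:
ΔxΔp ≥ ℏ/2

With Δx ≈ L = 6.900e-15 m (the confinement size):
Δp_min = ℏ/(2Δx)
Δp_min = (1.055e-34 J·s) / (2 × 6.900e-15 m)
Δp_min = 7.642e-21 kg·m/s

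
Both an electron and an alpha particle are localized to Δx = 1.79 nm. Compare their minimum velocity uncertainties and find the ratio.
The electron has the larger minimum velocity uncertainty, by a ratio of 7294.3.

For both particles, Δp_min = ℏ/(2Δx) = 2.946e-26 kg·m/s (same for both).

The velocity uncertainty is Δv = Δp/m:
- electron: Δv = 2.946e-26 / 9.109e-31 = 3.234e+04 m/s = 32.337 km/s
- alpha particle: Δv = 2.946e-26 / 6.645e-27 = 4.433e+00 m/s = 4.433 m/s

Ratio: 3.234e+04 / 4.433e+00 = 7294.3

The lighter particle has larger velocity uncertainty because Δv ∝ 1/m.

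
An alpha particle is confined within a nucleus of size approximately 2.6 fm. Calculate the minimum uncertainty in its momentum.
2.028 × 10^-20 kg·m/s

Using the Heisenberg uncertainty principle:
ΔxΔp ≥ ℏ/2

With Δx ≈ L = 2.600e-15 m (the confinement size):
Δp_min = ℏ/(2Δx)
Δp_min = (1.055e-34 J·s) / (2 × 2.600e-15 m)
Δp_min = 2.028e-20 kg·m/s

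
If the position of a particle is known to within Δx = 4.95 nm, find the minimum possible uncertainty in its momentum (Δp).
1.065 × 10^-26 kg·m/s

Using the Heisenberg uncertainty principle:
ΔxΔp ≥ ℏ/2

The minimum uncertainty in momentum is:
Δp_min = ℏ/(2Δx)
Δp_min = (1.055e-34 J·s) / (2 × 4.950e-09 m)
Δp_min = 1.065e-26 kg·m/s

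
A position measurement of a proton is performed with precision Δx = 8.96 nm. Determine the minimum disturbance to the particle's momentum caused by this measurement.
5.885 × 10^-27 kg·m/s

The uncertainty principle implies that measuring position disturbs momentum:
ΔxΔp ≥ ℏ/2

When we measure position with precision Δx, we necessarily introduce a momentum uncertainty:
Δp ≥ ℏ/(2Δx)
Δp_min = (1.055e-34 J·s) / (2 × 8.960e-09 m)
Δp_min = 5.885e-27 kg·m/s

The more precisely we measure position, the greater the momentum disturbance.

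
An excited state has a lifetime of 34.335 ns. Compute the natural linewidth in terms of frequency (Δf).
2.318 MHz

Using the energy-time uncertainty principle and E = hf:
ΔEΔt ≥ ℏ/2
hΔf·Δt ≥ ℏ/2

The minimum frequency uncertainty is:
Δf = ℏ/(2hτ) = 1/(4πτ)
Δf = 1/(4π × 3.434e-08 s)
Δf = 2.318e+06 Hz = 2.318 MHz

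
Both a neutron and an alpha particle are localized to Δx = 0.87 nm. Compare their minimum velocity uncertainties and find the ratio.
The neutron has the larger minimum velocity uncertainty, by a ratio of 4.0.

For both particles, Δp_min = ℏ/(2Δx) = 6.061e-26 kg·m/s (same for both).

The velocity uncertainty is Δv = Δp/m:
- neutron: Δv = 6.061e-26 / 1.675e-27 = 3.619e+01 m/s = 36.185 m/s
- alpha particle: Δv = 6.061e-26 / 6.645e-27 = 9.121e+00 m/s = 9.121 m/s

Ratio: 3.619e+01 / 9.121e+00 = 4.0

The lighter particle has larger velocity uncertainty because Δv ∝ 1/m.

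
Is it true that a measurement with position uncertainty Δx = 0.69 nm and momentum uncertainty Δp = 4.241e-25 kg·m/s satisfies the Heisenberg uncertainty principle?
Yes, it satisfies the uncertainty principle.

Calculate the product ΔxΔp:
ΔxΔp = (6.900e-10 m) × (4.241e-25 kg·m/s)
ΔxΔp = 2.926e-34 J·s

Compare to the minimum allowed value ℏ/2:
ℏ/2 = 5.273e-35 J·s

Since ΔxΔp = 2.926e-34 J·s ≥ 5.273e-35 J·s = ℏ/2,
the measurement satisfies the uncertainty principle.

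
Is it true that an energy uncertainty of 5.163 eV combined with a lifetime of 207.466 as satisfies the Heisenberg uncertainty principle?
Yes, it satisfies the uncertainty relation.

Calculate the product ΔEΔt:
ΔE = 5.163 eV = 8.272e-19 J
ΔEΔt = (8.272e-19 J) × (2.075e-16 s)
ΔEΔt = 1.716e-34 J·s

Compare to the minimum allowed value ℏ/2:
ℏ/2 = 5.273e-35 J·s

Since ΔEΔt = 1.716e-34 J·s ≥ 5.273e-35 J·s = ℏ/2,
this satisfies the uncertainty relation.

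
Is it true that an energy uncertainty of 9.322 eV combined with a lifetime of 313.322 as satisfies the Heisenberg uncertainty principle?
Yes, it satisfies the uncertainty relation.

Calculate the product ΔEΔt:
ΔE = 9.322 eV = 1.494e-18 J
ΔEΔt = (1.494e-18 J) × (3.133e-16 s)
ΔEΔt = 4.680e-34 J·s

Compare to the minimum allowed value ℏ/2:
ℏ/2 = 5.273e-35 J·s

Since ΔEΔt = 4.680e-34 J·s ≥ 5.273e-35 J·s = ℏ/2,
this satisfies the uncertainty relation.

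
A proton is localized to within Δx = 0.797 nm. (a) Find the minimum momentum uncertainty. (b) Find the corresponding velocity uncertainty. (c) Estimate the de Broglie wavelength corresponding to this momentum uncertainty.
(a) Δp_min = 6.616 × 10^-26 kg·m/s
(b) Δv_min = 39.554 m/s
(c) λ_dB = 10.015 nm

Step-by-step:

(a) From the uncertainty principle:
Δp_min = ℏ/(2Δx) = (1.055e-34 J·s)/(2 × 7.970e-10 m) = 6.616e-26 kg·m/s

(b) The velocity uncertainty:
Δv = Δp/m = (6.616e-26 kg·m/s)/(1.673e-27 kg) = 3.955e+01 m/s = 39.554 m/s

(c) The de Broglie wavelength for this momentum:
λ = h/p = (6.626e-34 J·s)/(6.616e-26 kg·m/s) = 1.002e-08 m = 10.015 nm

Note: The de Broglie wavelength is comparable to the localization size, as expected from wave-particle duality.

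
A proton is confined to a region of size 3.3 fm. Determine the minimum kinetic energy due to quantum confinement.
476.350 keV

Using the uncertainty principle:

1. Position uncertainty: Δx ≈ 3.300e-15 m
2. Minimum momentum uncertainty: Δp = ℏ/(2Δx) = 1.598e-20 kg·m/s
3. Minimum kinetic energy:
   KE = (Δp)²/(2m) = (1.598e-20)²/(2 × 1.673e-27 kg)
   KE = 7.632e-14 J = 476.350 keV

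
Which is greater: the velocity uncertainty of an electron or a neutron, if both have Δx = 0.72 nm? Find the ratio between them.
The electron has the larger minimum velocity uncertainty, by a ratio of 1838.7.

For both particles, Δp_min = ℏ/(2Δx) = 7.323e-26 kg·m/s (same for both).

The velocity uncertainty is Δv = Δp/m:
- electron: Δv = 7.323e-26 / 9.109e-31 = 8.039e+04 m/s = 80.394 km/s
- neutron: Δv = 7.323e-26 / 1.675e-27 = 4.372e+01 m/s = 43.724 m/s

Ratio: 8.039e+04 / 4.372e+01 = 1838.7

The lighter particle has larger velocity uncertainty because Δv ∝ 1/m.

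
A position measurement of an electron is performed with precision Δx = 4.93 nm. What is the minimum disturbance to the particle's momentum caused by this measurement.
1.070 × 10^-26 kg·m/s

The uncertainty principle implies that measuring position disturbs momentum:
ΔxΔp ≥ ℏ/2

When we measure position with precision Δx, we necessarily introduce a momentum uncertainty:
Δp ≥ ℏ/(2Δx)
Δp_min = (1.055e-34 J·s) / (2 × 4.930e-09 m)
Δp_min = 1.070e-26 kg·m/s

The more precisely we measure position, the greater the momentum disturbance.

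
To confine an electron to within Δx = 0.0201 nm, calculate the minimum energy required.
23.576 eV

Localizing a particle requires giving it sufficient momentum uncertainty:

1. From uncertainty principle: Δp ≥ ℏ/(2Δx)
   Δp_min = (1.055e-34 J·s) / (2 × 2.010e-11 m)
   Δp_min = 2.623e-24 kg·m/s

2. This momentum uncertainty corresponds to kinetic energy:
   KE ≈ (Δp)²/(2m) = (2.623e-24)²/(2 × 9.109e-31 kg)
   KE = 3.777e-18 J = 23.576 eV

Tighter localization requires more energy.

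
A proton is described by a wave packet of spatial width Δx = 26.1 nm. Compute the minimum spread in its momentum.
2.020 × 10^-27 kg·m/s

For a wave packet, the spatial width Δx and momentum spread Δp are related by the uncertainty principle:
ΔxΔp ≥ ℏ/2

The minimum momentum spread is:
Δp_min = ℏ/(2Δx)
Δp_min = (1.055e-34 J·s) / (2 × 2.610e-08 m)
Δp_min = 2.020e-27 kg·m/s

A wave packet cannot have both a well-defined position and well-defined momentum.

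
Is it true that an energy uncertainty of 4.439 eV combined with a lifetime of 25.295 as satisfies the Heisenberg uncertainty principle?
No, it violates the uncertainty relation.

Calculate the product ΔEΔt:
ΔE = 4.439 eV = 7.112e-19 J
ΔEΔt = (7.112e-19 J) × (2.530e-17 s)
ΔEΔt = 1.799e-35 J·s

Compare to the minimum allowed value ℏ/2:
ℏ/2 = 5.273e-35 J·s

Since ΔEΔt = 1.799e-35 J·s < 5.273e-35 J·s = ℏ/2,
this violates the uncertainty relation.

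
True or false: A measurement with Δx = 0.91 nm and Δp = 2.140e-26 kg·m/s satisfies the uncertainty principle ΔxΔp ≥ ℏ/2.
No, it violates the uncertainty principle (impossible measurement).

Calculate the product ΔxΔp:
ΔxΔp = (9.100e-10 m) × (2.140e-26 kg·m/s)
ΔxΔp = 1.947e-35 J·s

Compare to the minimum allowed value ℏ/2:
ℏ/2 = 5.273e-35 J·s

Since ΔxΔp = 1.947e-35 J·s < 5.273e-35 J·s = ℏ/2,
the measurement violates the uncertainty principle.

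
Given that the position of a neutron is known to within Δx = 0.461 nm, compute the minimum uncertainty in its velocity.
68.289 m/s

Using the Heisenberg uncertainty principle and Δp = mΔv:
ΔxΔp ≥ ℏ/2
Δx(mΔv) ≥ ℏ/2

The minimum uncertainty in velocity is:
Δv_min = ℏ/(2mΔx)
Δv_min = (1.055e-34 J·s) / (2 × 1.675e-27 kg × 4.610e-10 m)
Δv_min = 6.829e+01 m/s = 68.289 m/s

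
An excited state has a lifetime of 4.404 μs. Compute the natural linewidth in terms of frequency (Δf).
18.069 kHz

Using the energy-time uncertainty principle and E = hf:
ΔEΔt ≥ ℏ/2
hΔf·Δt ≥ ℏ/2

The minimum frequency uncertainty is:
Δf = ℏ/(2hτ) = 1/(4πτ)
Δf = 1/(4π × 4.404e-06 s)
Δf = 1.807e+04 Hz = 18.069 kHz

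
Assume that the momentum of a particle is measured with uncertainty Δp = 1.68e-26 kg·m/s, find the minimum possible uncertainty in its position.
3.139 nm

Using the Heisenberg uncertainty principle:
ΔxΔp ≥ ℏ/2

The minimum uncertainty in position is:
Δx_min = ℏ/(2Δp)
Δx_min = (1.055e-34 J·s) / (2 × 1.680e-26 kg·m/s)
Δx_min = 3.139e-09 m = 3.139 nm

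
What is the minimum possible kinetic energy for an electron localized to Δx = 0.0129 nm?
57.238 eV

Localizing a particle requires giving it sufficient momentum uncertainty:

1. From uncertainty principle: Δp ≥ ℏ/(2Δx)
   Δp_min = (1.055e-34 J·s) / (2 × 1.290e-11 m)
   Δp_min = 4.087e-24 kg·m/s

2. This momentum uncertainty corresponds to kinetic energy:
   KE ≈ (Δp)²/(2m) = (4.087e-24)²/(2 × 9.109e-31 kg)
   KE = 9.171e-18 J = 57.238 eV

Tighter localization requires more energy.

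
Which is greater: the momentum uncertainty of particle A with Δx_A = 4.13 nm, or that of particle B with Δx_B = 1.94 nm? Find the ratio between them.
Particle B has the larger minimum momentum uncertainty, by a factor of 2.13.

For each particle, the minimum momentum uncertainty is Δp_min = ℏ/(2Δx):

Particle A: Δp_A = ℏ/(2×4.130e-09 m) = 1.277e-26 kg·m/s
Particle B: Δp_B = ℏ/(2×1.940e-09 m) = 2.718e-26 kg·m/s

Ratio: Δp_B/Δp_A = 2.13

Since Δp_min ∝ 1/Δx, the particle with smaller position uncertainty (B) has larger momentum uncertainty.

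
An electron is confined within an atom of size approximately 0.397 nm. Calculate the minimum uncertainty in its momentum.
1.328 × 10^-25 kg·m/s

Using the Heisenberg uncertainty principle:
ΔxΔp ≥ ℏ/2

With Δx ≈ L = 3.970e-10 m (the confinement size):
Δp_min = ℏ/(2Δx)
Δp_min = (1.055e-34 J·s) / (2 × 3.970e-10 m)
Δp_min = 1.328e-25 kg·m/s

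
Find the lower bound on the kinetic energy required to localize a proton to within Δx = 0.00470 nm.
234.833 meV

Localizing a particle requires giving it sufficient momentum uncertainty:

1. From uncertainty principle: Δp ≥ ℏ/(2Δx)
   Δp_min = (1.055e-34 J·s) / (2 × 4.700e-12 m)
   Δp_min = 1.122e-23 kg·m/s

2. This momentum uncertainty corresponds to kinetic energy:
   KE ≈ (Δp)²/(2m) = (1.122e-23)²/(2 × 1.673e-27 kg)
   KE = 3.762e-20 J = 234.833 meV

Tighter localization requires more energy.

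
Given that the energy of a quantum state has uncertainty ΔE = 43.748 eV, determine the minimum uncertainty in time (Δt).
7.523 as

Using the energy-time uncertainty principle:
ΔEΔt ≥ ℏ/2

The minimum uncertainty in time is:
Δt_min = ℏ/(2ΔE)
Δt_min = (1.055e-34 J·s) / (2 × 7.009e-18 J)
Δt_min = 7.523e-18 s = 7.523 as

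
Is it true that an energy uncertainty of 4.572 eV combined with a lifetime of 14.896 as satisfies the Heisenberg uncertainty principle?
No, it violates the uncertainty relation.

Calculate the product ΔEΔt:
ΔE = 4.572 eV = 7.325e-19 J
ΔEΔt = (7.325e-19 J) × (1.490e-17 s)
ΔEΔt = 1.091e-35 J·s

Compare to the minimum allowed value ℏ/2:
ℏ/2 = 5.273e-35 J·s

Since ΔEΔt = 1.091e-35 J·s < 5.273e-35 J·s = ℏ/2,
this violates the uncertainty relation.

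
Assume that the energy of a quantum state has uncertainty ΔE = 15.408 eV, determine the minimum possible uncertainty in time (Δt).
21.359 as

Using the energy-time uncertainty principle:
ΔEΔt ≥ ℏ/2

The minimum uncertainty in time is:
Δt_min = ℏ/(2ΔE)
Δt_min = (1.055e-34 J·s) / (2 × 2.469e-18 J)
Δt_min = 2.136e-17 s = 21.359 as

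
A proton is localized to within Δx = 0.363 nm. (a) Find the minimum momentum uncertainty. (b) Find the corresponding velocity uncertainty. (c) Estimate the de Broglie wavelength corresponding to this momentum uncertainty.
(a) Δp_min = 1.453 × 10^-25 kg·m/s
(b) Δv_min = 86.844 m/s
(c) λ_dB = 4.562 nm

Step-by-step:

(a) From the uncertainty principle:
Δp_min = ℏ/(2Δx) = (1.055e-34 J·s)/(2 × 3.630e-10 m) = 1.453e-25 kg·m/s

(b) The velocity uncertainty:
Δv = Δp/m = (1.453e-25 kg·m/s)/(1.673e-27 kg) = 8.684e+01 m/s = 86.844 m/s

(c) The de Broglie wavelength for this momentum:
λ = h/p = (6.626e-34 J·s)/(1.453e-25 kg·m/s) = 4.562e-09 m = 4.562 nm

Note: The de Broglie wavelength is comparable to the localization size, as expected from wave-particle duality.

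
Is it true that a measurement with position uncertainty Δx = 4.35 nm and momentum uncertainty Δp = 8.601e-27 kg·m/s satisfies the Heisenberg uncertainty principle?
No, it violates the uncertainty principle (impossible measurement).

Calculate the product ΔxΔp:
ΔxΔp = (4.350e-09 m) × (8.601e-27 kg·m/s)
ΔxΔp = 3.741e-35 J·s

Compare to the minimum allowed value ℏ/2:
ℏ/2 = 5.273e-35 J·s

Since ΔxΔp = 3.741e-35 J·s < 5.273e-35 J·s = ℏ/2,
the measurement violates the uncertainty principle.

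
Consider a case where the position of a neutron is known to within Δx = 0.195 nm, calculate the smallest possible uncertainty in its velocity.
161.442 m/s

Using the Heisenberg uncertainty principle and Δp = mΔv:
ΔxΔp ≥ ℏ/2
Δx(mΔv) ≥ ℏ/2

The minimum uncertainty in velocity is:
Δv_min = ℏ/(2mΔx)
Δv_min = (1.055e-34 J·s) / (2 × 1.675e-27 kg × 1.950e-10 m)
Δv_min = 1.614e+02 m/s = 161.442 m/s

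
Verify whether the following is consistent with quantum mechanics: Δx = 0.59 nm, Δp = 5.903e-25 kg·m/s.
Yes, it satisfies the uncertainty principle.

Calculate the product ΔxΔp:
ΔxΔp = (5.900e-10 m) × (5.903e-25 kg·m/s)
ΔxΔp = 3.483e-34 J·s

Compare to the minimum allowed value ℏ/2:
ℏ/2 = 5.273e-35 J·s

Since ΔxΔp = 3.483e-34 J·s ≥ 5.273e-35 J·s = ℏ/2,
the measurement satisfies the uncertainty principle.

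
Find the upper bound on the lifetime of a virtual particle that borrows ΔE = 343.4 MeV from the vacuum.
9.584 × 10^-25 s

Using the energy-time uncertainty principle:
ΔEΔt ≥ ℏ/2

For a virtual particle borrowing energy ΔE, the maximum lifetime is:
Δt_max = ℏ/(2ΔE)

Converting energy:
ΔE = 343.4 MeV = 5.502e-11 J

Δt_max = (1.055e-34 J·s) / (2 × 5.502e-11 J)
Δt_max = 9.584e-25 s = 9.584 × 10^-25 s

Virtual particles with higher borrowed energy exist for shorter times.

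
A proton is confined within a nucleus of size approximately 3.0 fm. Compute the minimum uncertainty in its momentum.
1.758 × 10^-20 kg·m/s

Using the Heisenberg uncertainty principle:
ΔxΔp ≥ ℏ/2

With Δx ≈ L = 3.000e-15 m (the confinement size):
Δp_min = ℏ/(2Δx)
Δp_min = (1.055e-34 J·s) / (2 × 3.000e-15 m)
Δp_min = 1.758e-20 kg·m/s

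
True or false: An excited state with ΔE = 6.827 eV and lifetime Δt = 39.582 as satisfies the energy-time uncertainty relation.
No, it violates the uncertainty relation.

Calculate the product ΔEΔt:
ΔE = 6.827 eV = 1.094e-18 J
ΔEΔt = (1.094e-18 J) × (3.958e-17 s)
ΔEΔt = 4.330e-35 J·s

Compare to the minimum allowed value ℏ/2:
ℏ/2 = 5.273e-35 J·s

Since ΔEΔt = 4.330e-35 J·s < 5.273e-35 J·s = ℏ/2,
this violates the uncertainty relation.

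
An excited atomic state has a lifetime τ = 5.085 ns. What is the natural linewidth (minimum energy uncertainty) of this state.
64.721 neV

Using the energy-time uncertainty principle:
ΔEΔt ≥ ℏ/2

The lifetime τ represents the time uncertainty Δt.
The natural linewidth (minimum energy uncertainty) is:

ΔE = ℏ/(2τ)
ΔE = (1.055e-34 J·s) / (2 × 5.085e-09 s)
ΔE = 1.037e-26 J = 64.721 neV

This natural linewidth limits the precision of spectroscopic measurements.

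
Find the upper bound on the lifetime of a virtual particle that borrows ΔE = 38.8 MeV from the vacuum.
8.482 ys

Using the energy-time uncertainty principle:
ΔEΔt ≥ ℏ/2

For a virtual particle borrowing energy ΔE, the maximum lifetime is:
Δt_max = ℏ/(2ΔE)

Converting energy:
ΔE = 38.8 MeV = 6.216e-12 J

Δt_max = (1.055e-34 J·s) / (2 × 6.216e-12 J)
Δt_max = 8.482e-24 s = 8.482 ys

Virtual particles with higher borrowed energy exist for shorter times.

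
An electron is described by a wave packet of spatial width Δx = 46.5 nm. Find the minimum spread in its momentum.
1.134 × 10^-27 kg·m/s

For a wave packet, the spatial width Δx and momentum spread Δp are related by the uncertainty principle:
ΔxΔp ≥ ℏ/2

The minimum momentum spread is:
Δp_min = ℏ/(2Δx)
Δp_min = (1.055e-34 J·s) / (2 × 4.650e-08 m)
Δp_min = 1.134e-27 kg·m/s

A wave packet cannot have both a well-defined position and well-defined momentum.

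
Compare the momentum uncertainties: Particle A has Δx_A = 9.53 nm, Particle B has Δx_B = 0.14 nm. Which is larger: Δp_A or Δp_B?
Particle B has the larger minimum momentum uncertainty, by a factor of 68.07.

For each particle, the minimum momentum uncertainty is Δp_min = ℏ/(2Δx):

Particle A: Δp_A = ℏ/(2×9.530e-09 m) = 5.533e-27 kg·m/s
Particle B: Δp_B = ℏ/(2×1.400e-10 m) = 3.766e-25 kg·m/s

Ratio: Δp_B/Δp_A = 68.07

Since Δp_min ∝ 1/Δx, the particle with smaller position uncertainty (B) has larger momentum uncertainty.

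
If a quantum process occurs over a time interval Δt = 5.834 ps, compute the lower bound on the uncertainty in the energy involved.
56.412 μeV

Using the energy-time uncertainty principle:
ΔEΔt ≥ ℏ/2

The minimum uncertainty in energy is:
ΔE_min = ℏ/(2Δt)
ΔE_min = (1.055e-34 J·s) / (2 × 5.834e-12 s)
ΔE_min = 9.038e-24 J = 56.412 μeV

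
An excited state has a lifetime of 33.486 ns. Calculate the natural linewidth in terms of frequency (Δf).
2.376 MHz

Using the energy-time uncertainty principle and E = hf:
ΔEΔt ≥ ℏ/2
hΔf·Δt ≥ ℏ/2

The minimum frequency uncertainty is:
Δf = ℏ/(2hτ) = 1/(4πτ)
Δf = 1/(4π × 3.349e-08 s)
Δf = 2.376e+06 Hz = 2.376 MHz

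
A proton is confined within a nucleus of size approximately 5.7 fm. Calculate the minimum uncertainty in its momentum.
9.251 × 10^-21 kg·m/s

Using the Heisenberg uncertainty principle:
ΔxΔp ≥ ℏ/2

With Δx ≈ L = 5.700e-15 m (the confinement size):
Δp_min = ℏ/(2Δx)
Δp_min = (1.055e-34 J·s) / (2 × 5.700e-15 m)
Δp_min = 9.251e-21 kg·m/s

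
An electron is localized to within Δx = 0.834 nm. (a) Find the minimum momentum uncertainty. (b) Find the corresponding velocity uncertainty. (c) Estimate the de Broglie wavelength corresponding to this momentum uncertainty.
(a) Δp_min = 6.322 × 10^-26 kg·m/s
(b) Δv_min = 69.405 km/s
(c) λ_dB = 10.480 nm

Step-by-step:

(a) From the uncertainty principle:
Δp_min = ℏ/(2Δx) = (1.055e-34 J·s)/(2 × 8.340e-10 m) = 6.322e-26 kg·m/s

(b) The velocity uncertainty:
Δv = Δp/m = (6.322e-26 kg·m/s)/(9.109e-31 kg) = 6.941e+04 m/s = 69.405 km/s

(c) The de Broglie wavelength for this momentum:
λ = h/p = (6.626e-34 J·s)/(6.322e-26 kg·m/s) = 1.048e-08 m = 10.480 nm

Note: The de Broglie wavelength is comparable to the localization size, as expected from wave-particle duality.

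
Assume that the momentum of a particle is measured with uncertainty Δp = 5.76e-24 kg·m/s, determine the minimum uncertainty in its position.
9.154 pm

Using the Heisenberg uncertainty principle:
ΔxΔp ≥ ℏ/2

The minimum uncertainty in position is:
Δx_min = ℏ/(2Δp)
Δx_min = (1.055e-34 J·s) / (2 × 5.760e-24 kg·m/s)
Δx_min = 9.154e-12 m = 9.154 pm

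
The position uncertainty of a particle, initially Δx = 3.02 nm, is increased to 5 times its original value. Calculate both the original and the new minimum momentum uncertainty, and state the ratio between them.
Original Δp_min = 1.746 × 10^-26 kg·m/s; new Δp'_min = 3.492 × 10^-27 kg·m/s; ratio Δp'_min/Δp_min = 1/5.

From the uncertainty principle ΔxΔp ≥ ℏ/2, the minimum momentum uncertainty is Δp_min = ℏ/(2Δx).

Original (Δx = 3.02 nm = 3.020e-09 m):
Δp_min = (1.055e-34 J·s)/(2 × 3.020e-09 m) = 1.746e-26 kg·m/s

When Δx → 5Δx:
Δp'_min = ℏ/(2 × 5Δx) = (1/5) × ℏ/(2Δx) = (1/5) × Δp_min
Δp'_min = 1/5 × 1.746e-26 kg·m/s = 3.492e-27 kg·m/s

Since Δp_min ∝ 1/Δx, when Δx is increased to 5 times its original value, Δp_min decreases to 1/5 of its original value.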